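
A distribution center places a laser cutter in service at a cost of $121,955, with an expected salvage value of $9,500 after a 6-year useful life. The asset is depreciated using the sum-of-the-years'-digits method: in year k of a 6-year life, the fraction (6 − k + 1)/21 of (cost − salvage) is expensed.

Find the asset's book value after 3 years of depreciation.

Depreciable base = $121,955 − $9,500 = $112,455.
Sum of the years' digits = 6+5+4+3+2+1 = 21.
Year 1: $112,455 × 6/21 = $32,130. Book value $89,825.
Year 2: $112,455 × 5/21 = $26,775. Book value $63,050.
Year 3: $112,455 × 4/21 = $21,420. Book value $41,630.

$41,630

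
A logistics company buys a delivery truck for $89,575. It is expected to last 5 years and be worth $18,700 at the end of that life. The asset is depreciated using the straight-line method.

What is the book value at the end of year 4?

Depreciable base = $89,575 − $18,700 = $70,875.
Annual expense = $70,875 / 5 = $14,175.
End of year 1: book value $75,400.
End of year 2: book value $61,225.
End of year 3: book value $47,050.
End of year 4: book value $32,875.

$32,875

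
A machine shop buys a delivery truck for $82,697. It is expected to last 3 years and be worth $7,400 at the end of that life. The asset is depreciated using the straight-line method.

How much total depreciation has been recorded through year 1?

$25,099

Depreciable base = $82,697 − $7,400 = $75,297.
Annual expense = $75,297 / 3 = $25,099.
End of year 1: book value $57,598.
Accumulated through year 1 = $82,697 − $57,598 = $25,099.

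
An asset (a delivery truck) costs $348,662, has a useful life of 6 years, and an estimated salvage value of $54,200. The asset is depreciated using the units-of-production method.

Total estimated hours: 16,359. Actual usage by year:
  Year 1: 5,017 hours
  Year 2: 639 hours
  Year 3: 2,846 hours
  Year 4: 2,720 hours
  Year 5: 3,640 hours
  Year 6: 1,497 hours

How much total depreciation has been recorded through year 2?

$101,808

Depreciable base = $348,662 − $54,200 = $294,462.
Rate = $294,462 / 16,359 hours = $18 per hour.
Year 1: 5,017 × $18 = $90,306. Book value $258,356.
Year 2: 639 × $18 = $11,502. Book value $246,854.
Accumulated through year 2 = $348,662 − $246,854 = $101,808.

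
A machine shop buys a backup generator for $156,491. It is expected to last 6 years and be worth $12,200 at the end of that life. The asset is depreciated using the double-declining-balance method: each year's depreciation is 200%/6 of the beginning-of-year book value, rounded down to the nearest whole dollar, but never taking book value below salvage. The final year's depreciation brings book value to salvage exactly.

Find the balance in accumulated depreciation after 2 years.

$86,939

Depreciable base = $156,491 − $12,200 = $144,291.
Year 1: ⌊$156,491 × 200%/6⌋ = $52,163. Book value $104,328.
Year 2: ⌊$104,328 × 200%/6⌋ = $34,776. Book value $69,552.
Accumulated through year 2 = $156,491 − $69,552 = $86,939.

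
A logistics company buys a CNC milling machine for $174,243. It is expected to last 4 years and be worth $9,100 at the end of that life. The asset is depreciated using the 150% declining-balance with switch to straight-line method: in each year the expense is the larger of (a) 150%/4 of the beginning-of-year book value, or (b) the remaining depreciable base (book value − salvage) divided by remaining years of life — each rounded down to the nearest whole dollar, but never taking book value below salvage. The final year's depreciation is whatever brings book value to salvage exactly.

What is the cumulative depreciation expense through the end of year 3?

$135,661

Depreciable base = $174,243 − $9,100 = $165,143.
Year 1: DB = ⌊$174,243 × 150%/4⌋ = $65,341; SL = ⌊$165,143/4⌋ = $41,285 → take DB $65,341. Book value $108,902.
Year 2: DB = ⌊$108,902 × 150%/4⌋ = $40,838; SL = ⌊$99,802/3⌋ = $33,267 → take DB $40,838. Book value $68,064.
Year 3: DB = ⌊$68,064 × 150%/4⌋ = $25,524; SL = ⌊$58,964/2⌋ = $29,482 → take SL $29,482. Book value $38,582.
Accumulated through year 3 = $174,243 − $38,582 = $135,661.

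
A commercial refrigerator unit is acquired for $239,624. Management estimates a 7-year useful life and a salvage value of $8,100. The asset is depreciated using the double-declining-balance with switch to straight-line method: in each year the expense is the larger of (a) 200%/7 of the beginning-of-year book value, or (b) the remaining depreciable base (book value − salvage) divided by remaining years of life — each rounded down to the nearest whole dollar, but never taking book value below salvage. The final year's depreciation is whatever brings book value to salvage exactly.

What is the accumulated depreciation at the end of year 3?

Depreciable base = $239,624 − $8,100 = $231,524.
Year 1: DB = ⌊$239,624 × 200%/7⌋ = $68,464; SL = ⌊$231,524/7⌋ = $33,074 → take DB $68,464. Book value $171,160.
Year 2: DB = ⌊$171,160 × 200%/7⌋ = $48,902; SL = ⌊$163,060/6⌋ = $27,176 → take DB $48,902. Book value $122,258.
Year 3: DB = ⌊$122,258 × 200%/7⌋ = $34,930; SL = ⌊$114,158/5⌋ = $22,831 → take DB $34,930. Book value $87,328.
Accumulated through year 3 = $239,624 − $87,328 = $152,296.

$152,296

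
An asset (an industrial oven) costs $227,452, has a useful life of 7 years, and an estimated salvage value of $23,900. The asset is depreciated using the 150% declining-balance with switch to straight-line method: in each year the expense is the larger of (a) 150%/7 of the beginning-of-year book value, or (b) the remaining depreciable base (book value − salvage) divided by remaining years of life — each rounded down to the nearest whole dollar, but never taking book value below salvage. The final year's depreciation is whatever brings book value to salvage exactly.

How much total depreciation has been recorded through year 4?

Depreciable base = $227,452 − $23,900 = $203,552.
Year 1: DB = ⌊$227,452 × 150%/7⌋ = $48,739; SL = ⌊$203,552/7⌋ = $29,078 → take DB $48,739. Book value $178,713.
Year 2: DB = ⌊$178,713 × 150%/7⌋ = $38,295; SL = ⌊$154,813/6⌋ = $25,802 → take DB $38,295. Book value $140,418.
Year 3: DB = ⌊$140,418 × 150%/7⌋ = $30,089; SL = ⌊$116,518/5⌋ = $23,303 → take DB $30,089. Book value $110,329.
Year 4: DB = ⌊$110,329 × 150%/7⌋ = $23,641; SL = ⌊$86,429/4⌋ = $21,607 → take DB $23,641. Book value $86,688.
Accumulated through year 4 = $227,452 − $86,688 = $140,764.

$140,764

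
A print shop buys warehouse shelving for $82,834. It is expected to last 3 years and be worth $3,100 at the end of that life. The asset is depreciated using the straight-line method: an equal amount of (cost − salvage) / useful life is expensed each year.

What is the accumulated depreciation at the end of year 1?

$26,578

Depreciable base = $82,834 − $3,100 = $79,734.
Annual expense = $79,734 / 3 = $26,578.
End of year 1: book value $56,256.
Accumulated through year 1 = $82,834 − $56,256 = $26,578.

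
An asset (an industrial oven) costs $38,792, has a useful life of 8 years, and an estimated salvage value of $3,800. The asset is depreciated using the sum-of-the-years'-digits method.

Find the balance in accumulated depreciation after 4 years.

$25,272

Depreciable base = $38,792 − $3,800 = $34,992.
Sum of the years' digits = 8+7+6+5+4+3+2+1 = 36.
Year 1: $34,992 × 8/36 = $7,776. Book value $31,016.
Year 2: $34,992 × 7/36 = $6,804. Book value $24,212.
Year 3: $34,992 × 6/36 = $5,832. Book value $18,380.
Year 4: $34,992 × 5/36 = $4,860. Book value $13,520.
Accumulated through year 4 = $38,792 − $13,520 = $25,272.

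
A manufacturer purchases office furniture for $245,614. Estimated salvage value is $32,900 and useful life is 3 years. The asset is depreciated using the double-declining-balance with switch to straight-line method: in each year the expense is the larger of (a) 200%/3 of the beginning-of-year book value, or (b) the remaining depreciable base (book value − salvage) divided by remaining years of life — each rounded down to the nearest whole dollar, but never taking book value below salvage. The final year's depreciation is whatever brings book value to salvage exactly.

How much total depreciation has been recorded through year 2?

Depreciable base = $245,614 − $32,900 = $212,714.
Year 1: DB = ⌊$245,614 × 200%/3⌋ = $163,742; SL = ⌊$212,714/3⌋ = $70,904 → take DB $163,742. Book value $81,872.
Year 2: DB = ⌊$81,872 × 200%/3⌋ = $54,581; SL = ⌊$48,972/2⌋ = $24,486 → take DB $54,581, capped at $48,972. Book value $32,900.
Accumulated through year 2 = $245,614 − $32,900 = $212,714.

$212,714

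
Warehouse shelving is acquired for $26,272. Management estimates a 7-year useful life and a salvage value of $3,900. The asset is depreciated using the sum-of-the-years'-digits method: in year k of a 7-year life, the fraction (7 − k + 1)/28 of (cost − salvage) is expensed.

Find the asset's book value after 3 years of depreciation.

$11,890

Depreciable base = $26,272 − $3,900 = $22,372.
Sum of the years' digits = 7+6+5+4+3+2+1 = 28.
Year 1: $22,372 × 7/28 = $5,593. Book value $20,679.
Year 2: $22,372 × 6/28 = $4,794. Book value $15,885.
Year 3: $22,372 × 5/28 = $3,995. Book value $11,890.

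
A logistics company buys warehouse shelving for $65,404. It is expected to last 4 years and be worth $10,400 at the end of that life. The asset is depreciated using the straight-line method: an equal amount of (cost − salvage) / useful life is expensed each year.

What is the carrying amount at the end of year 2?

Depreciable base = $65,404 − $10,400 = $55,004.
Annual expense = $55,004 / 4 = $13,751.
End of year 1: book value $51,653.
End of year 2: book value $37,902.

$37,902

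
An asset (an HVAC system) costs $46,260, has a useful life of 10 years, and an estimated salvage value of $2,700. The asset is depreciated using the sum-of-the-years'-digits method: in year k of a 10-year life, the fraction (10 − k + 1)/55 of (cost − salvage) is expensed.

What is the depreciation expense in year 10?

Depreciable base = $46,260 − $2,700 = $43,560.
Sum of the years' digits = 10+9+8+7+6+5+4+3+2+1 = 55.
Year 1: $43,560 × 10/55 = $7,920. Book value $38,340.
Year 2: $43,560 × 9/55 = $7,128. Book value $31,212.
Year 3: $43,560 × 8/55 = $6,336. Book value $24,876.
Year 4: $43,560 × 7/55 = $5,544. Book value $19,332.
Year 5: $43,560 × 6/55 = $4,752. Book value $14,580.
Year 6: $43,560 × 5/55 = $3,960. Book value $10,620.
Year 7: $43,560 × 4/55 = $3,168. Book value $7,452.
Year 8: $43,560 × 3/55 = $2,376. Book value $5,076.
Year 9: $43,560 × 2/55 = $1,584. Book value $3,492.
Year 10: $43,560 × 1/55 = $792. Book value $2,700.

$792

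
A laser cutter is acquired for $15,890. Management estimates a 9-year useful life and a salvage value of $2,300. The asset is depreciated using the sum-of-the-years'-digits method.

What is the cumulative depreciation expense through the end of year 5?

Depreciable base = $15,890 − $2,300 = $13,590.
Sum of the years' digits = 9+8+7+6+5+4+3+2+1 = 45.
Year 1: $13,590 × 9/45 = $2,718. Book value $13,172.
Year 2: $13,590 × 8/45 = $2,416. Book value $10,756.
Year 3: $13,590 × 7/45 = $2,114. Book value $8,642.
Year 4: $13,590 × 6/45 = $1,812. Book value $6,830.
Year 5: $13,590 × 5/45 = $1,510. Book value $5,320.
Accumulated through year 5 = $15,890 − $5,320 = $10,570.

$10,570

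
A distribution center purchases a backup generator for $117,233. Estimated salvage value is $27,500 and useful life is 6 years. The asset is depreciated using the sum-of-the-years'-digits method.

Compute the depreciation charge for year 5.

Depreciable base = $117,233 − $27,500 = $89,733.
Sum of the years' digits = 6+5+4+3+2+1 = 21.
Year 1: $89,733 × 6/21 = $25,638. Book value $91,595.
Year 2: $89,733 × 5/21 = $21,365. Book value $70,230.
Year 3: $89,733 × 4/21 = $17,092. Book value $53,138.
Year 4: $89,733 × 3/21 = $12,819. Book value $40,319.
Year 5: $89,733 × 2/21 = $8,546. Book value $31,773.

$8,546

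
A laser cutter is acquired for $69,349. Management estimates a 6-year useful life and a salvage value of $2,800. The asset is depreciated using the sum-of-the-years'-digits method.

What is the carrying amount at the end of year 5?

$5,969

Depreciable base = $69,349 − $2,800 = $66,549.
Sum of the years' digits = 6+5+4+3+2+1 = 21.
Year 1: $66,549 × 6/21 = $19,014. Book value $50,335.
Year 2: $66,549 × 5/21 = $15,845. Book value $34,490.
Year 3: $66,549 × 4/21 = $12,676. Book value $21,814.
Year 4: $66,549 × 3/21 = $9,507. Book value $12,307.
Year 5: $66,549 × 2/21 = $6,338. Book value $5,969.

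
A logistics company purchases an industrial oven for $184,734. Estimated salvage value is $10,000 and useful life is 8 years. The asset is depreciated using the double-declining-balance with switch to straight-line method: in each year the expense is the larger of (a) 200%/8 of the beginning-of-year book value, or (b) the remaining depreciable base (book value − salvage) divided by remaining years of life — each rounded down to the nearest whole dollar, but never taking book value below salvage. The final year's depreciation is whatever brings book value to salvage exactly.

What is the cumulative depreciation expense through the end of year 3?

$106,798

Depreciable base = $184,734 − $10,000 = $174,734.
Year 1: DB = ⌊$184,734 × 200%/8⌋ = $46,183; SL = ⌊$174,734/8⌋ = $21,841 → take DB $46,183. Book value $138,551.
Year 2: DB = ⌊$138,551 × 200%/8⌋ = $34,637; SL = ⌊$128,551/7⌋ = $18,364 → take DB $34,637. Book value $103,914.
Year 3: DB = ⌊$103,914 × 200%/8⌋ = $25,978; SL = ⌊$93,914/6⌋ = $15,652 → take DB $25,978. Book value $77,936.
Accumulated through year 3 = $184,734 − $77,936 = $106,798.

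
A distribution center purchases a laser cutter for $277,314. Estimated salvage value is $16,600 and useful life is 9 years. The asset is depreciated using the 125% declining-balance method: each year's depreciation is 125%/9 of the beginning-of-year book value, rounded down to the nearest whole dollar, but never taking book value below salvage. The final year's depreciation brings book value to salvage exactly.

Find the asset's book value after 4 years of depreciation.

Depreciable base = $277,314 − $16,600 = $260,714.
Year 1: ⌊$277,314 × 125%/9⌋ = $38,515. Book value $238,799.
Year 2: ⌊$238,799 × 125%/9⌋ = $33,166. Book value $205,633.
Year 3: ⌊$205,633 × 125%/9⌋ = $28,560. Book value $177,073.
Year 4: ⌊$177,073 × 125%/9⌋ = $24,593. Book value $152,480.

$152,480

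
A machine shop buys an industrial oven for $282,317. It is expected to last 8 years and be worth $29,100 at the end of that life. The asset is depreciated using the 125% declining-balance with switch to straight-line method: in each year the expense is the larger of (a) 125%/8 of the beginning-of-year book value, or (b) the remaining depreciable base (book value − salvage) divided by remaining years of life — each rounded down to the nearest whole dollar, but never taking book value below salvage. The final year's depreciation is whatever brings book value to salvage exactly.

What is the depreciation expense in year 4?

$28,096

Depreciable base = $282,317 − $29,100 = $253,217.
Year 1: DB = ⌊$282,317 × 125%/8⌋ = $44,112; SL = ⌊$253,217/8⌋ = $31,652 → take DB $44,112. Book value $238,205.
Year 2: DB = ⌊$238,205 × 125%/8⌋ = $37,219; SL = ⌊$209,105/7⌋ = $29,872 → take DB $37,219. Book value $200,986.
Year 3: DB = ⌊$200,986 × 125%/8⌋ = $31,404; SL = ⌊$171,886/6⌋ = $28,647 → take DB $31,404. Book value $169,582.
Year 4: DB = ⌊$169,582 × 125%/8⌋ = $26,497; SL = ⌊$140,482/5⌋ = $28,096 → take SL $28,096. Book value $141,486.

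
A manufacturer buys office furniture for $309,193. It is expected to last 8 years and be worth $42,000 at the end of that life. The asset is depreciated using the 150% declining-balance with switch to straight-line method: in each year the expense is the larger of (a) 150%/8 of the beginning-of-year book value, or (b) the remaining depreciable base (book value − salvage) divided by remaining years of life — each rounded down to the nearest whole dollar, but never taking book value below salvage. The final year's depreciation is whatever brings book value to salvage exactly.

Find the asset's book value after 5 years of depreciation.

Depreciable base = $309,193 − $42,000 = $267,193.
Year 1: DB = ⌊$309,193 × 150%/8⌋ = $57,973; SL = ⌊$267,193/8⌋ = $33,399 → take DB $57,973. Book value $251,220.
Year 2: DB = ⌊$251,220 × 150%/8⌋ = $47,103; SL = ⌊$209,220/7⌋ = $29,888 → take DB $47,103. Book value $204,117.
Year 3: DB = ⌊$204,117 × 150%/8⌋ = $38,271; SL = ⌊$162,117/6⌋ = $27,019 → take DB $38,271. Book value $165,846.
Year 4: DB = ⌊$165,846 × 150%/8⌋ = $31,096; SL = ⌊$123,846/5⌋ = $24,769 → take DB $31,096. Book value $134,750.
Year 5: DB = ⌊$134,750 × 150%/8⌋ = $25,265; SL = ⌊$92,750/4⌋ = $23,187 → take DB $25,265. Book value $109,485.

$109,485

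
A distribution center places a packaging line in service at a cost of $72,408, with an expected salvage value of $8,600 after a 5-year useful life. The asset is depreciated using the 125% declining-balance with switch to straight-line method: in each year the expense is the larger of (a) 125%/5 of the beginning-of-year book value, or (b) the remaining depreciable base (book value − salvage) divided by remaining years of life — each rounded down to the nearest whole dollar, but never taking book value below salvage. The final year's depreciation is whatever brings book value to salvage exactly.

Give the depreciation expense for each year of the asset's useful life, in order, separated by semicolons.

Depreciable base = $72,408 − $8,600 = $63,808.
Year 1: DB = ⌊$72,408 × 125%/5⌋ = $18,102; SL = ⌊$63,808/5⌋ = $12,761 → take DB $18,102. Book value $54,306.
Year 2: DB = ⌊$54,306 × 125%/5⌋ = $13,576; SL = ⌊$45,706/4⌋ = $11,426 → take DB $13,576. Book value $40,730.
Year 3: DB = ⌊$40,730 × 125%/5⌋ = $10,182; SL = ⌊$32,130/3⌋ = $10,710 → take SL $10,710. Book value $30,020.
Year 4: DB = ⌊$30,020 × 125%/5⌋ = $7,505; SL = ⌊$21,420/2⌋ = $10,710 → take SL $10,710. Book value $19,310.
Year 5 (final): $19,310 − $8,600 = $10,710. Book value $8,600.

$18,102; $13,576; $10,710; $10,710; $10,710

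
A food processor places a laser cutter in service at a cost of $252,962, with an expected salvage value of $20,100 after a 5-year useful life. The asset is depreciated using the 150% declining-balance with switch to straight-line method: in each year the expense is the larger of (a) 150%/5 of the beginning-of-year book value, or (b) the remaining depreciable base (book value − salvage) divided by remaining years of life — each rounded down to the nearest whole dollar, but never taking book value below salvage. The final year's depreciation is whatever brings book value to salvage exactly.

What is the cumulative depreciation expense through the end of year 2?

$129,010

Depreciable base = $252,962 − $20,100 = $232,862.
Year 1: DB = ⌊$252,962 × 150%/5⌋ = $75,888; SL = ⌊$232,862/5⌋ = $46,572 → take DB $75,888. Book value $177,074.
Year 2: DB = ⌊$177,074 × 150%/5⌋ = $53,122; SL = ⌊$156,974/4⌋ = $39,243 → take DB $53,122. Book value $123,952.
Accumulated through year 2 = $252,962 − $123,952 = $129,010.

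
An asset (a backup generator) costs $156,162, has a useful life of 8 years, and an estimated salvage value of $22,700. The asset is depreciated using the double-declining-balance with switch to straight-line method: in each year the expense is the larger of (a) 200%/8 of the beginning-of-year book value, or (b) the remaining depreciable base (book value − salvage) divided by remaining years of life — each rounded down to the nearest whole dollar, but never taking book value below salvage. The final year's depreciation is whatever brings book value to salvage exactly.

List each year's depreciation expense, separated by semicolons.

$39,040; $29,280; $21,960; $16,470; $12,353; $9,264; $5,095; $0

Depreciable base = $156,162 − $22,700 = $133,462.
Year 1: DB = ⌊$156,162 × 200%/8⌋ = $39,040; SL = ⌊$133,462/8⌋ = $16,682 → take DB $39,040. Book value $117,122.
Year 2: DB = ⌊$117,122 × 200%/8⌋ = $29,280; SL = ⌊$94,422/7⌋ = $13,488 → take DB $29,280. Book value $87,842.
Year 3: DB = ⌊$87,842 × 200%/8⌋ = $21,960; SL = ⌊$65,142/6⌋ = $10,857 → take DB $21,960. Book value $65,882.
Year 4: DB = ⌊$65,882 × 200%/8⌋ = $16,470; SL = ⌊$43,182/5⌋ = $8,636 → take DB $16,470. Book value $49,412.
Year 5: DB = ⌊$49,412 × 200%/8⌋ = $12,353; SL = ⌊$26,712/4⌋ = $6,678 → take DB $12,353. Book value $37,059.
Year 6: DB = ⌊$37,059 × 200%/8⌋ = $9,264; SL = ⌊$14,359/3⌋ = $4,786 → take DB $9,264. Book value $27,795.
Year 7: DB = ⌊$27,795 × 200%/8⌋ = $6,948; SL = ⌊$5,095/2⌋ = $2,547 → take DB $6,948, capped at $5,095. Book value $22,700.
Year 8 (final): $22,700 − $22,700 = $0. Book value $22,700.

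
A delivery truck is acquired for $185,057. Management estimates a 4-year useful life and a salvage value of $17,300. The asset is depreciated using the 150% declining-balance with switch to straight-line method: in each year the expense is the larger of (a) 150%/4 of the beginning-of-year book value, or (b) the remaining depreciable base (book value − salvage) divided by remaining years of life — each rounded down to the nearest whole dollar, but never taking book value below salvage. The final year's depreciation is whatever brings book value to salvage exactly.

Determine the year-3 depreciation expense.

$27,494

Depreciable base = $185,057 − $17,300 = $167,757.
Year 1: DB = ⌊$185,057 × 150%/4⌋ = $69,396; SL = ⌊$167,757/4⌋ = $41,939 → take DB $69,396. Book value $115,661.
Year 2: DB = ⌊$115,661 × 150%/4⌋ = $43,372; SL = ⌊$98,361/3⌋ = $32,787 → take DB $43,372. Book value $72,289.
Year 3: DB = ⌊$72,289 × 150%/4⌋ = $27,108; SL = ⌊$54,989/2⌋ = $27,494 → take SL $27,494. Book value $44,795.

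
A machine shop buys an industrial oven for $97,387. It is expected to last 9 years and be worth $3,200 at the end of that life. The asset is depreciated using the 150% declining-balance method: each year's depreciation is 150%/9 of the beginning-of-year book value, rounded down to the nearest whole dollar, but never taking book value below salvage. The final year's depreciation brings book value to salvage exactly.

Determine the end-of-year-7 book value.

Depreciable base = $97,387 − $3,200 = $94,187.
Year 1: ⌊$97,387 × 150%/9⌋ = $16,231. Book value $81,156.
Year 2: ⌊$81,156 × 150%/9⌋ = $13,526. Book value $67,630.
Year 3: ⌊$67,630 × 150%/9⌋ = $11,271. Book value $56,359.
Year 4: ⌊$56,359 × 150%/9⌋ = $9,393. Book value $46,966.
Year 5: ⌊$46,966 × 150%/9⌋ = $7,827. Book value $39,139.
Year 6: ⌊$39,139 × 150%/9⌋ = $6,523. Book value $32,616.
Year 7: ⌊$32,616 × 150%/9⌋ = $5,436. Book value $27,180.

$27,180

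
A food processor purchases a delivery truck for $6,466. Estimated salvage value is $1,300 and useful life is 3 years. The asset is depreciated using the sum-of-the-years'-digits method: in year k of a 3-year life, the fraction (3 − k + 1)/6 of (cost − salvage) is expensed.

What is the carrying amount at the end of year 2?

Depreciable base = $6,466 − $1,300 = $5,166.
Sum of the years' digits = 3+2+1 = 6.
Year 1: $5,166 × 3/6 = $2,583. Book value $3,883.
Year 2: $5,166 × 2/6 = $1,722. Book value $2,161.

$2,161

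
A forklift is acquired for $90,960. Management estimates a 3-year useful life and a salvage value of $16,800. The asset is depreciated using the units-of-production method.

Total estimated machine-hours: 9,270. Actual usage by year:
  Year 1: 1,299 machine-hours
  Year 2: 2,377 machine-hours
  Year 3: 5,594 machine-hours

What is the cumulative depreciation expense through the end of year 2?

Depreciable base = $90,960 − $16,800 = $74,160.
Rate = $74,160 / 9,270 machine-hours = $8 per machine-hour.
Year 1: 1,299 × $8 = $10,392. Book value $80,568.
Year 2: 2,377 × $8 = $19,016. Book value $61,552.
Accumulated through year 2 = $90,960 − $61,552 = $29,408.

$29,408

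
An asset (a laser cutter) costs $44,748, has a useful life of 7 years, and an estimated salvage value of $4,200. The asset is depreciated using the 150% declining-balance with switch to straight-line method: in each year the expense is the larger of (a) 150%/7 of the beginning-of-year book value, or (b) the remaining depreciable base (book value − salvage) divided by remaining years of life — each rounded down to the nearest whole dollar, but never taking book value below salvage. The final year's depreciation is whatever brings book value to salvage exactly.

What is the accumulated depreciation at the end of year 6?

Depreciable base = $44,748 − $4,200 = $40,548.
Year 1: DB = ⌊$44,748 × 150%/7⌋ = $9,588; SL = ⌊$40,548/7⌋ = $5,792 → take DB $9,588. Book value $35,160.
Year 2: DB = ⌊$35,160 × 150%/7⌋ = $7,534; SL = ⌊$30,960/6⌋ = $5,160 → take DB $7,534. Book value $27,626.
Year 3: DB = ⌊$27,626 × 150%/7⌋ = $5,919; SL = ⌊$23,426/5⌋ = $4,685 → take DB $5,919. Book value $21,707.
Year 4: DB = ⌊$21,707 × 150%/7⌋ = $4,651; SL = ⌊$17,507/4⌋ = $4,376 → take DB $4,651. Book value $17,056.
Year 5: DB = ⌊$17,056 × 150%/7⌋ = $3,654; SL = ⌊$12,856/3⌋ = $4,285 → take SL $4,285. Book value $12,771.
Year 6: DB = ⌊$12,771 × 150%/7⌋ = $2,736; SL = ⌊$8,571/2⌋ = $4,285 → take SL $4,285. Book value $8,486.
Accumulated through year 6 = $44,748 − $8,486 = $36,262.

$36,262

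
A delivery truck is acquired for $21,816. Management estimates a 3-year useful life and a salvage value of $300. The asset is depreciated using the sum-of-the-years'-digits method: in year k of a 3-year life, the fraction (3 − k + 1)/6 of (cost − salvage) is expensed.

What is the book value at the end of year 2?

$3,886

Depreciable base = $21,816 − $300 = $21,516.
Sum of the years' digits = 3+2+1 = 6.
Year 1: $21,516 × 3/6 = $10,758. Book value $11,058.
Year 2: $21,516 × 2/6 = $7,172. Book value $3,886.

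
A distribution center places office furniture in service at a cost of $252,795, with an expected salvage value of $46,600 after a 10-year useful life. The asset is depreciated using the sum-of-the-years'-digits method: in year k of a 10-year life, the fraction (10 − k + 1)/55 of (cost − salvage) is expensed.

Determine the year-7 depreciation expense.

Depreciable base = $252,795 − $46,600 = $206,195.
Sum of the years' digits = 10+9+8+7+6+5+4+3+2+1 = 55.
Year 1: $206,195 × 10/55 = $37,490. Book value $215,305.
Year 2: $206,195 × 9/55 = $33,741. Book value $181,564.
Year 3: $206,195 × 8/55 = $29,992. Book value $151,572.
Year 4: $206,195 × 7/55 = $26,243. Book value $125,329.
Year 5: $206,195 × 6/55 = $22,494. Book value $102,835.
Year 6: $206,195 × 5/55 = $18,745. Book value $84,090.
Year 7: $206,195 × 4/55 = $14,996. Book value $69,094.

$14,996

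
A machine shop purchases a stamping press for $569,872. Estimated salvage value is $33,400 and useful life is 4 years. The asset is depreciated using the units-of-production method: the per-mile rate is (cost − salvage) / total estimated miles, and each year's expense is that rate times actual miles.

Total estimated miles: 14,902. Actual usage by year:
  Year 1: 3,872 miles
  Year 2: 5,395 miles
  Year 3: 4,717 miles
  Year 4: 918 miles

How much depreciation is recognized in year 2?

$194,220

Depreciable base = $569,872 − $33,400 = $536,472.
Rate = $536,472 / 14,902 miles = $36 per mile.
Year 1: 3,872 × $36 = $139,392. Book value $430,480.
Year 2: 5,395 × $36 = $194,220. Book value $236,260.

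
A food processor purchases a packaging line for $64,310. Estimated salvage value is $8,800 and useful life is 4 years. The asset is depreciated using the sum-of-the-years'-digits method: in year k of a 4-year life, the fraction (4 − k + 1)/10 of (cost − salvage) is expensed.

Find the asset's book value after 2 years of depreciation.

$25,453

Depreciable base = $64,310 − $8,800 = $55,510.
Sum of the years' digits = 4+3+2+1 = 10.
Year 1: $55,510 × 4/10 = $22,204. Book value $42,106.
Year 2: $55,510 × 3/10 = $16,653. Book value $25,453.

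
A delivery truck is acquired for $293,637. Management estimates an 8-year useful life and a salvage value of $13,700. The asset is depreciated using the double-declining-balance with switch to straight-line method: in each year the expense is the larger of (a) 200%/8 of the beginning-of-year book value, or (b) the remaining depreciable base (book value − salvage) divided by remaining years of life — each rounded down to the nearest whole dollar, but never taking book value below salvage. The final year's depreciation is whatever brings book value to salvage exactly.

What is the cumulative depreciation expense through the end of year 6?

$242,615

Depreciable base = $293,637 − $13,700 = $279,937.
Year 1: DB = ⌊$293,637 × 200%/8⌋ = $73,409; SL = ⌊$279,937/8⌋ = $34,992 → take DB $73,409. Book value $220,228.
Year 2: DB = ⌊$220,228 × 200%/8⌋ = $55,057; SL = ⌊$206,528/7⌋ = $29,504 → take DB $55,057. Book value $165,171.
Year 3: DB = ⌊$165,171 × 200%/8⌋ = $41,292; SL = ⌊$151,471/6⌋ = $25,245 → take DB $41,292. Book value $123,879.
Year 4: DB = ⌊$123,879 × 200%/8⌋ = $30,969; SL = ⌊$110,179/5⌋ = $22,035 → take DB $30,969. Book value $92,910.
Year 5: DB = ⌊$92,910 × 200%/8⌋ = $23,227; SL = ⌊$79,210/4⌋ = $19,802 → take DB $23,227. Book value $69,683.
Year 6: DB = ⌊$69,683 × 200%/8⌋ = $17,420; SL = ⌊$55,983/3⌋ = $18,661 → take SL $18,661. Book value $51,022.
Accumulated through year 6 = $293,637 − $51,022 = $242,615.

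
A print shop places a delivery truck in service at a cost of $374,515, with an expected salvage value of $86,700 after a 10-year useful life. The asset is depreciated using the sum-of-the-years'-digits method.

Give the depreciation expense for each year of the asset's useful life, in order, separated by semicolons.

$52,330; $47,097; $41,864; $36,631; $31,398; $26,165; $20,932; $15,699; $10,466; $5,233

Depreciable base = $374,515 − $86,700 = $287,815.
Sum of the years' digits = 10+9+8+7+6+5+4+3+2+1 = 55.
Year 1: $287,815 × 10/55 = $52,330. Book value $322,185.
Year 2: $287,815 × 9/55 = $47,097. Book value $275,088.
Year 3: $287,815 × 8/55 = $41,864. Book value $233,224.
Year 4: $287,815 × 7/55 = $36,631. Book value $196,593.
Year 5: $287,815 × 6/55 = $31,398. Book value $165,195.
Year 6: $287,815 × 5/55 = $26,165. Book value $139,030.
Year 7: $287,815 × 4/55 = $20,932. Book value $118,098.
Year 8: $287,815 × 3/55 = $15,699. Book value $102,399.
Year 9: $287,815 × 2/55 = $10,466. Book value $91,933.
Year 10: $287,815 × 1/55 = $5,233. Book value $86,700.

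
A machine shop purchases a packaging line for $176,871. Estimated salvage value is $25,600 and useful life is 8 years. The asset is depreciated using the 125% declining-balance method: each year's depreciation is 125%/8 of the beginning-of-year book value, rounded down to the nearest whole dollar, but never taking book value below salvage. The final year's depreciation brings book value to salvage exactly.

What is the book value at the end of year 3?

$106,244

Depreciable base = $176,871 − $25,600 = $151,271.
Year 1: ⌊$176,871 × 125%/8⌋ = $27,636. Book value $149,235.
Year 2: ⌊$149,235 × 125%/8⌋ = $23,317. Book value $125,918.
Year 3: ⌊$125,918 × 125%/8⌋ = $19,674. Book value $106,244.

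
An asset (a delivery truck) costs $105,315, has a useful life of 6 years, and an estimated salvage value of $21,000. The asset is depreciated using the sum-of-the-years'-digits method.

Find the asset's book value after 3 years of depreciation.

$45,090

Depreciable base = $105,315 − $21,000 = $84,315.
Sum of the years' digits = 6+5+4+3+2+1 = 21.
Year 1: $84,315 × 6/21 = $24,090. Book value $81,225.
Year 2: $84,315 × 5/21 = $20,075. Book value $61,150.
Year 3: $84,315 × 4/21 = $16,060. Book value $45,090.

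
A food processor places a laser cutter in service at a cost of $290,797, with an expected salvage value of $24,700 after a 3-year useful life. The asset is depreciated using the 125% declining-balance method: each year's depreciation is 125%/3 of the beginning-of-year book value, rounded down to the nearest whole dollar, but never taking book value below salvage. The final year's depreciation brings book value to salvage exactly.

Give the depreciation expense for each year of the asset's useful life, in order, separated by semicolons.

Depreciable base = $290,797 − $24,700 = $266,097.
Year 1: ⌊$290,797 × 125%/3⌋ = $121,165. Book value $169,632.
Year 2: ⌊$169,632 × 125%/3⌋ = $70,680. Book value $98,952.
Year 3 (final): $98,952 − $24,700 = $74,252. Book value $24,700.

$121,165; $70,680; $74,252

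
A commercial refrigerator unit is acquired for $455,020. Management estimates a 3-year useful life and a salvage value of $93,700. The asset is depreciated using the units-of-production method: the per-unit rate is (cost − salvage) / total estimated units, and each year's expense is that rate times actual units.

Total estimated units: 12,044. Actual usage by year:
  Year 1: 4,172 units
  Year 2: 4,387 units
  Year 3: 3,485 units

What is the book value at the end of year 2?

Depreciable base = $455,020 − $93,700 = $361,320.
Rate = $361,320 / 12,044 units = $30 per unit.
Year 1: 4,172 × $30 = $125,160. Book value $329,860.
Year 2: 4,387 × $30 = $131,610. Book value $198,250.

$198,250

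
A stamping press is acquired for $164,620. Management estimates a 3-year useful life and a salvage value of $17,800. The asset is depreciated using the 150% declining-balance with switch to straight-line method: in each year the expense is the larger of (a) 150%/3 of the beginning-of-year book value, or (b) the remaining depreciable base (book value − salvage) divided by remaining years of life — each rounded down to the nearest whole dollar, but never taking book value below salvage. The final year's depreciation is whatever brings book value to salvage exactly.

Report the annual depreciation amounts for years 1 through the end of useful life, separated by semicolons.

$82,310; $41,155; $23,355

Depreciable base = $164,620 − $17,800 = $146,820.
Year 1: DB = ⌊$164,620 × 150%/3⌋ = $82,310; SL = ⌊$146,820/3⌋ = $48,940 → take DB $82,310. Book value $82,310.
Year 2: DB = ⌊$82,310 × 150%/3⌋ = $41,155; SL = ⌊$64,510/2⌋ = $32,255 → take DB $41,155. Book value $41,155.
Year 3 (final): $41,155 − $17,800 = $23,355. Book value $17,800.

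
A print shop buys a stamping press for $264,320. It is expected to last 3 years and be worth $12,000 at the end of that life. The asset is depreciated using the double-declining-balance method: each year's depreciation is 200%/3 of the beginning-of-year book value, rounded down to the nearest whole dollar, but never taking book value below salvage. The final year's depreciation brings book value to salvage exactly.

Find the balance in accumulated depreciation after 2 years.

Depreciable base = $264,320 − $12,000 = $252,320.
Year 1: ⌊$264,320 × 200%/3⌋ = $176,213. Book value $88,107.
Year 2: ⌊$88,107 × 200%/3⌋ = $58,738. Book value $29,369.
Accumulated through year 2 = $264,320 − $29,369 = $234,951.

$234,951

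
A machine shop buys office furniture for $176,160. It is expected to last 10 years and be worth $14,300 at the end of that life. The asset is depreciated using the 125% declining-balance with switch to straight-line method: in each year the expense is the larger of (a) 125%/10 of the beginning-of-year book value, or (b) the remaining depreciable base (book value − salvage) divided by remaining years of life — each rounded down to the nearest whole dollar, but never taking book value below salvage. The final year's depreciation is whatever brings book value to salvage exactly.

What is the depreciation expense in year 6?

Depreciable base = $176,160 − $14,300 = $161,860.
Year 1: DB = ⌊$176,160 × 125%/10⌋ = $22,020; SL = ⌊$161,860/10⌋ = $16,186 → take DB $22,020. Book value $154,140.
Year 2: DB = ⌊$154,140 × 125%/10⌋ = $19,267; SL = ⌊$139,840/9⌋ = $15,537 → take DB $19,267. Book value $134,873.
Year 3: DB = ⌊$134,873 × 125%/10⌋ = $16,859; SL = ⌊$120,573/8⌋ = $15,071 → take DB $16,859. Book value $118,014.
Year 4: DB = ⌊$118,014 × 125%/10⌋ = $14,751; SL = ⌊$103,714/7⌋ = $14,816 → take SL $14,816. Book value $103,198.
Year 5: DB = ⌊$103,198 × 125%/10⌋ = $12,899; SL = ⌊$88,898/6⌋ = $14,816 → take SL $14,816. Book value $88,382.
Year 6: DB = ⌊$88,382 × 125%/10⌋ = $11,047; SL = ⌊$74,082/5⌋ = $14,816 → take SL $14,816. Book value $73,566.

$14,816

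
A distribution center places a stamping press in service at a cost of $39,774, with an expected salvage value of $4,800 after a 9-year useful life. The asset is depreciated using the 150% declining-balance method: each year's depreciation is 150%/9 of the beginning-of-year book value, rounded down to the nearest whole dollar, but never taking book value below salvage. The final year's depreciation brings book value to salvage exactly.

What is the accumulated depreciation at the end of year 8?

Depreciable base = $39,774 − $4,800 = $34,974.
Year 1: ⌊$39,774 × 150%/9⌋ = $6,629. Book value $33,145.
Year 2: ⌊$33,145 × 150%/9⌋ = $5,524. Book value $27,621.
Year 3: ⌊$27,621 × 150%/9⌋ = $4,603. Book value $23,018.
Year 4: ⌊$23,018 × 150%/9⌋ = $3,836. Book value $19,182.
Year 5: ⌊$19,182 × 150%/9⌋ = $3,197. Book value $15,985.
Year 6: ⌊$15,985 × 150%/9⌋ = $2,664. Book value $13,321.
Year 7: ⌊$13,321 × 150%/9⌋ = $2,220. Book value $11,101.
Year 8: ⌊$11,101 × 150%/9⌋ = $1,850. Book value $9,251.
Accumulated through year 8 = $39,774 − $9,251 = $30,523.

$30,523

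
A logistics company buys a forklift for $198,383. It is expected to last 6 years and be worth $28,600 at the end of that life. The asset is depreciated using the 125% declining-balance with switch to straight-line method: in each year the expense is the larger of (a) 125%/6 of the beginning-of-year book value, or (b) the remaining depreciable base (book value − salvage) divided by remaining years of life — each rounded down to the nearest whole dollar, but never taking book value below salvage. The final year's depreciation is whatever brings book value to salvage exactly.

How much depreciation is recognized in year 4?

Depreciable base = $198,383 − $28,600 = $169,783.
Year 1: DB = ⌊$198,383 × 125%/6⌋ = $41,329; SL = ⌊$169,783/6⌋ = $28,297 → take DB $41,329. Book value $157,054.
Year 2: DB = ⌊$157,054 × 125%/6⌋ = $32,719; SL = ⌊$128,454/5⌋ = $25,690 → take DB $32,719. Book value $124,335.
Year 3: DB = ⌊$124,335 × 125%/6⌋ = $25,903; SL = ⌊$95,735/4⌋ = $23,933 → take DB $25,903. Book value $98,432.
Year 4: DB = ⌊$98,432 × 125%/6⌋ = $20,506; SL = ⌊$69,832/3⌋ = $23,277 → take SL $23,277. Book value $75,155.

$23,277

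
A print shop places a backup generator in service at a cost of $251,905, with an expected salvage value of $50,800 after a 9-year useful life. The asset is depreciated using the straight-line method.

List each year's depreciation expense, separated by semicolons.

Depreciable base = $251,905 − $50,800 = $201,105.
Annual expense = $201,105 / 9 = $22,345.
End of year 1: book value $229,560.
End of year 2: book value $207,215.
End of year 3: book value $184,870.
End of year 4: book value $162,525.
End of year 5: book value $140,180.
End of year 6: book value $117,835.
End of year 7: book value $95,490.
End of year 8: book value $73,145.
End of year 9: book value $50,800.

$22,345; $22,345; $22,345; $22,345; $22,345; $22,345; $22,345; $22,345; $22,345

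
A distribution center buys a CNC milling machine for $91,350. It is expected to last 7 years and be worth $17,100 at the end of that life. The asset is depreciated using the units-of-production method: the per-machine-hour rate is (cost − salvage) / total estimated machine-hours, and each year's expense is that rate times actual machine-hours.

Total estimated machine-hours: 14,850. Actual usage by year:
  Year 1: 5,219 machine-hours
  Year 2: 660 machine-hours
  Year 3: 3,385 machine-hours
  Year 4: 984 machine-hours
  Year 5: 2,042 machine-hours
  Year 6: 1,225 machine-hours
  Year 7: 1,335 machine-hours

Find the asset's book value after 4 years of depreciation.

$40,110

Depreciable base = $91,350 − $17,100 = $74,250.
Rate = $74,250 / 14,850 machine-hours = $5 per machine-hour.
Year 1: 5,219 × $5 = $26,095. Book value $65,255.
Year 2: 660 × $5 = $3,300. Book value $61,955.
Year 3: 3,385 × $5 = $16,925. Book value $45,030.
Year 4: 984 × $5 = $4,920. Book value $40,110.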